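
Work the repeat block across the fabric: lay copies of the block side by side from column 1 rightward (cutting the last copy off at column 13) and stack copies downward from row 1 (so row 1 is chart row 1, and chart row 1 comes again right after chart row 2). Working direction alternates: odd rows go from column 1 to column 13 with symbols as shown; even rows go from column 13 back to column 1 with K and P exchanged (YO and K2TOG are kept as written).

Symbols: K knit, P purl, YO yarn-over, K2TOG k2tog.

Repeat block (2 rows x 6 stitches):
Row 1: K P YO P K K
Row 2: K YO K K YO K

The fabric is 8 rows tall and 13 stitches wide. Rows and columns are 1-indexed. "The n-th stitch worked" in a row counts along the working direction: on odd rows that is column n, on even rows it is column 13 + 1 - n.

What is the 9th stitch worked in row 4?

Row 4: (4-1) mod 2 = 1, so use chart row 2. Even row -> WS.
Chart row 2 tiled across columns 1-13: K YO K K YO K K YO K K YO K K
WS: work from column 13 back to column 1 (reverse the tiled row), swapping K<->P (YO and K2TOG unchanged).
Row 4 as worked: P P YO P P YO P P YO P P YO P
Counting 9 along the worked row gives YO.

Stitch:
YO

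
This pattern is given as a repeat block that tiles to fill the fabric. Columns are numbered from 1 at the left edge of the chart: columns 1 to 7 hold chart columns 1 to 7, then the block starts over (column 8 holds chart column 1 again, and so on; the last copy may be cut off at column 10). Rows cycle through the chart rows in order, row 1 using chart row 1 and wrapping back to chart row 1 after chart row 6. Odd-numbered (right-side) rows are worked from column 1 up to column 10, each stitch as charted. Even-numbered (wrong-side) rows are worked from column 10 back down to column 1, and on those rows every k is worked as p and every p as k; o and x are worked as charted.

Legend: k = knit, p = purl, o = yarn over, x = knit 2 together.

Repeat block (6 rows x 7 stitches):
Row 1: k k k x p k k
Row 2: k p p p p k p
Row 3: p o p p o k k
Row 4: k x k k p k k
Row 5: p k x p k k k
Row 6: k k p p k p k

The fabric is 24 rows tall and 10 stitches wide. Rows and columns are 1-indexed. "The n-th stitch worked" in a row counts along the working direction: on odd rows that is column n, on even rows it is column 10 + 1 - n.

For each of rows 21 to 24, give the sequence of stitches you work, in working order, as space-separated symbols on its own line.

Row 21: chart row 3, RS - tile across columns 1-10 and work as-is.
Row 22: chart row 4, WS - tiled (columns 1-10): k x k k p k k k x k; work from column 10 back to 1 with k<->p swapped.
Row 23: chart row 5, RS - tile across columns 1-10 and work as-is.
Row 24: chart row 6, WS - tiled (columns 1-10): k k p p k p k k k p; work from column 10 back to 1 with k<->p swapped.

== ROWS AS WORKED ==
p o p p o k k p o p
p x p p p k p p x p
p k x p k k k p k x
k p p p k p k k p p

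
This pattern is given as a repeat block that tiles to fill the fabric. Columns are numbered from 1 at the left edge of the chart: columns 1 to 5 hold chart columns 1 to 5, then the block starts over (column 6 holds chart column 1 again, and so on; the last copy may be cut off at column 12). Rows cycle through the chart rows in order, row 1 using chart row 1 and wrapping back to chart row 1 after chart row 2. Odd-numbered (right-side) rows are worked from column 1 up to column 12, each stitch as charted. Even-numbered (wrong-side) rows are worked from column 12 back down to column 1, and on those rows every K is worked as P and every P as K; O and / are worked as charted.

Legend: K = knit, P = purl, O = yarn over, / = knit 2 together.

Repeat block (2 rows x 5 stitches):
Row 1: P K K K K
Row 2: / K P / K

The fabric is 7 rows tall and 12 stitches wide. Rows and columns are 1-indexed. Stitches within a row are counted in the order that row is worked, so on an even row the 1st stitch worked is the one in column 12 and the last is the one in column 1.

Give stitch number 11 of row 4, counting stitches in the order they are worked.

== STITCH ==
P

Derivation:
Row 4: (4-1) mod 2 = 1, so use chart row 2. Even row -> WS.
Chart row 2 tiled across columns 1-12: / K P / K / K P / K / K
Wrong side: read the tiled row from column 12 down to 1 and exchange K with P (leave O, /).
Row 4 as worked: P / P / K P / P / K P /
Stitch 11 in working order -> P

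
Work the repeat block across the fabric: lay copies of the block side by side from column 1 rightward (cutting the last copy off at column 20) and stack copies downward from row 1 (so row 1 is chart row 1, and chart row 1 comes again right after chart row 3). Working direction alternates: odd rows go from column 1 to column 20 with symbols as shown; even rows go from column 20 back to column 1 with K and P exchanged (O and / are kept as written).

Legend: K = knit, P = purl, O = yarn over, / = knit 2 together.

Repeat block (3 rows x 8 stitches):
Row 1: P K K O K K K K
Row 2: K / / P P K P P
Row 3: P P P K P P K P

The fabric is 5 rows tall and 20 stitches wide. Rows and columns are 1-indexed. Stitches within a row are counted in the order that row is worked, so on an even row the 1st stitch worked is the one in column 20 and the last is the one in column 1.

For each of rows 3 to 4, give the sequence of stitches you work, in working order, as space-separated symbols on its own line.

Row 3: chart row 3, RS - tile across columns 1-20 and work as-is.
Row 4: chart row 1, WS - tiled (columns 1-20): P K K O K K K K P K K O K K K K P K K O; work from column 20 back to 1 with K<->P swapped.

Rows as worked:
P P P K P P K P P P P K P P K P P P P K
O P P K P P P P O P P K P P P P O P P K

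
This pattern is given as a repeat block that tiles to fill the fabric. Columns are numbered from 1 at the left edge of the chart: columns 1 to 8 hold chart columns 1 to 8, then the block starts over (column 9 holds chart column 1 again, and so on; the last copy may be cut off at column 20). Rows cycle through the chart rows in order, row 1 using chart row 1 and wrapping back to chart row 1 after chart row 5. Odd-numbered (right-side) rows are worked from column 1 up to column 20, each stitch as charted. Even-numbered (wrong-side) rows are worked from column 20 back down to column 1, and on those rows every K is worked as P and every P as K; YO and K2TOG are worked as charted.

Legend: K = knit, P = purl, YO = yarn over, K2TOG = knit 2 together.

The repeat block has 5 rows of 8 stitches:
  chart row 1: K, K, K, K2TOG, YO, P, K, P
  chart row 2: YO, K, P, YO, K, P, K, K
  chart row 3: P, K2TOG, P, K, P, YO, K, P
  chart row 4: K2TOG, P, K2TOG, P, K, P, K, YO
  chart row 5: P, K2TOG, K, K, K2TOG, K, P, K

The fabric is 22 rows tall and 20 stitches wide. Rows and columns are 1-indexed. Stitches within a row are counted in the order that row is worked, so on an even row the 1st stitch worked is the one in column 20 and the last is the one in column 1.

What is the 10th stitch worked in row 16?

Result:
P

Derivation:
For row 16: chart row = ((16-1) mod 5) + 1 = 1; this is a WS (even) row.
Chart row 1 tiled across columns 1-20: K K K K2TOG YO P K P K K K K2TOG YO P K P K K K K2TOG
WS: work from column 20 back to column 1 (reverse the tiled row), swapping K<->P (YO and K2TOG unchanged).
Row 16 as worked: K2TOG P P P K P K YO K2TOG P P P K P K YO K2TOG P P P
Stitch 10 in working order -> P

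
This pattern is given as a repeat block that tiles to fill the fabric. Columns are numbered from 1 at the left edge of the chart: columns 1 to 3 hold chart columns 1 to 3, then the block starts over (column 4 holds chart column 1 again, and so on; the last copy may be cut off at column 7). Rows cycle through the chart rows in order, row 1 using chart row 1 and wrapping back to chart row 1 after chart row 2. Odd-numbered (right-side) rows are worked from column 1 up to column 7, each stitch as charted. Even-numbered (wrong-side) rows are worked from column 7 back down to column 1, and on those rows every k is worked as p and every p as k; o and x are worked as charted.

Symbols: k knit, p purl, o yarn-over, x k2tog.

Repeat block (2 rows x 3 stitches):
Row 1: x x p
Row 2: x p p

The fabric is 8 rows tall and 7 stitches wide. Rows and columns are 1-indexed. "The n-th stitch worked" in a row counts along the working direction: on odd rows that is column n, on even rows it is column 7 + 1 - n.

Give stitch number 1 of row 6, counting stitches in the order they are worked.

Result:
x

Derivation:
Row 6 uses chart row ((6-1) mod 2)+1 = 2. Row 6 is even, so WS.
Chart row 2 tiled across columns 1-7: x p p x p p x
Wrong side: read the tiled row from column 7 down to 1 and exchange k with p (leave o, x).
Row 6 as worked: x k k x k k x
Stitch 1 in working order -> x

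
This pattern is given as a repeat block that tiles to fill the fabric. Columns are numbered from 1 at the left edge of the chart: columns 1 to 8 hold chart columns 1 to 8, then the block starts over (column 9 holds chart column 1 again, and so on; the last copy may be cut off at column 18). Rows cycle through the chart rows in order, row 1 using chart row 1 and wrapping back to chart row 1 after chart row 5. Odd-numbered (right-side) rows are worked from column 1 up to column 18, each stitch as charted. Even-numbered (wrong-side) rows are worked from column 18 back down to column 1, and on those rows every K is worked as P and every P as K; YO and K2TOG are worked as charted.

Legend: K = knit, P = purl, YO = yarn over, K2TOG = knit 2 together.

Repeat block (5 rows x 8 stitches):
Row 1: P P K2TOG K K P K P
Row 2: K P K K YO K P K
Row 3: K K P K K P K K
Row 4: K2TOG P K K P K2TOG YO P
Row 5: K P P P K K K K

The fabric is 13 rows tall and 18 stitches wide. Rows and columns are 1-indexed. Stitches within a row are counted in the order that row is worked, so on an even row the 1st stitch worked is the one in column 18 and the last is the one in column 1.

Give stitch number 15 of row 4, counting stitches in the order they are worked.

For row 4: chart row = ((4-1) mod 5) + 1 = 4; this is a WS (even) row.
Chart row 4 tiled across columns 1-18: K2TOG P K K P K2TOG YO P K2TOG P K K P K2TOG YO P K2TOG P
WS row: flip the tiled sequence (start at column 18) and apply K<->P; YO and K2TOG stay.
Row 4 as worked: K K2TOG K YO K2TOG K P P K K2TOG K YO K2TOG K P P K K2TOG
Counting 15 along the worked row gives P.

Result:
P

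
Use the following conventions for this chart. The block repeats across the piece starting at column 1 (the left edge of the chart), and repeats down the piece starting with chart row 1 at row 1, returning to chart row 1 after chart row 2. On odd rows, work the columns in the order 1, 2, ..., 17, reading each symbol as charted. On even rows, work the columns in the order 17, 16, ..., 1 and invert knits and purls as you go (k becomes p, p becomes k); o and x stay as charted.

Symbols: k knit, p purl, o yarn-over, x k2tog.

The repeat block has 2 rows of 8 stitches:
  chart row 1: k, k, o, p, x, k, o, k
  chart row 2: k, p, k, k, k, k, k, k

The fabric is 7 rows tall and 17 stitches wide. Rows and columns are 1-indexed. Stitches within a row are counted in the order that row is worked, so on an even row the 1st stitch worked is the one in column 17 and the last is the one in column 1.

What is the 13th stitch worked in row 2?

Result:
p

Derivation:
Row 2 uses chart row ((2-1) mod 2)+1 = 2. Row 2 is even, so WS.
Chart row 2 tiled across columns 1-17: k p k k k k k k k p k k k k k k k
WS row: flip the tiled sequence (start at column 17) and apply k<->p; o and x stay.
Row 2 as worked: p p p p p p p k p p p p p p p k p
Counting 13 along the worked row gives p.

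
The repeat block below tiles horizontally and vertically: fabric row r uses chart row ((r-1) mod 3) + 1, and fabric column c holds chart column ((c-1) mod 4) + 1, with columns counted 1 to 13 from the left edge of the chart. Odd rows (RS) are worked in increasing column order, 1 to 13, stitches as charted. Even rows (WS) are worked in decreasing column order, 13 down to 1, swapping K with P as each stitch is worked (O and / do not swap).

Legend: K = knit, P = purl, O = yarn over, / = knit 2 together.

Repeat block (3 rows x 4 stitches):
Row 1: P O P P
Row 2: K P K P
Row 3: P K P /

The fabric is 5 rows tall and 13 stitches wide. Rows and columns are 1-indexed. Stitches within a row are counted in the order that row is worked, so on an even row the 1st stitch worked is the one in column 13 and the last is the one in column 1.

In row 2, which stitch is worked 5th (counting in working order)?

Result:
P

Derivation:
For row 2: chart row = ((2-1) mod 3) + 1 = 2; this is a WS (even) row.
Chart row 2 tiled across columns 1-13: K P K P K P K P K P K P K
WS: work from column 13 back to column 1 (reverse the tiled row), swapping K<->P (O and / unchanged).
Row 2 as worked: P K P K P K P K P K P K P
Stitch 5 in working order -> P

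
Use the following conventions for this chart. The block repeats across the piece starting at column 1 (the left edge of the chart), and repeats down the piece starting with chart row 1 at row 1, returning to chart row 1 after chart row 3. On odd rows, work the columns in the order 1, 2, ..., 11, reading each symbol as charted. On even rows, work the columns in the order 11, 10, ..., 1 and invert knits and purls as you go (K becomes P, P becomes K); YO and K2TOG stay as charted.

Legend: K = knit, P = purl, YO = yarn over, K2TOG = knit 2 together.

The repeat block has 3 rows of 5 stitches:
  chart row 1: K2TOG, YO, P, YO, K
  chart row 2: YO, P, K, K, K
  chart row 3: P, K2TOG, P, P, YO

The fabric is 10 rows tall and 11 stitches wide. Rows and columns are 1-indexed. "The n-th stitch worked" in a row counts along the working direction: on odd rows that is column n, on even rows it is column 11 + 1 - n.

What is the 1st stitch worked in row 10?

Row 10: (10-1) mod 3 = 0, so use chart row 1. Even row -> WS.
Chart row 1 tiled across columns 1-11: K2TOG YO P YO K K2TOG YO P YO K K2TOG
Wrong side: read the tiled row from column 11 down to 1 and exchange K with P (leave YO, K2TOG).
Row 10 as worked: K2TOG P YO K YO K2TOG P YO K YO K2TOG
Stitch 1 in working order -> K2TOG

Result:
K2TOG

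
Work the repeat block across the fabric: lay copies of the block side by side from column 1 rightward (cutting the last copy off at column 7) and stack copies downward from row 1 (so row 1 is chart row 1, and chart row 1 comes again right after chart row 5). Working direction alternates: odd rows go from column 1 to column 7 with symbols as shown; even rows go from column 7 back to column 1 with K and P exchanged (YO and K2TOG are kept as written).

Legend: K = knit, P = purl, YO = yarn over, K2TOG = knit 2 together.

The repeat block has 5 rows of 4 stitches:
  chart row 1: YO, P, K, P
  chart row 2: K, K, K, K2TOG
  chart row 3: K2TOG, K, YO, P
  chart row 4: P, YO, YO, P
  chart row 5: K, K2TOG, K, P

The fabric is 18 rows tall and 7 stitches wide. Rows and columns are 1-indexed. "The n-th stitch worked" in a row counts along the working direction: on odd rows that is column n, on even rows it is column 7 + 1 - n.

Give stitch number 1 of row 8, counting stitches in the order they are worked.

== STITCH ==
YO

Derivation:
Row 8 uses chart row ((8-1) mod 5)+1 = 3. Row 8 is even, so WS.
Chart row 3 tiled across columns 1-7: K2TOG K YO P K2TOG K YO
WS: work from column 7 back to column 1 (reverse the tiled row), swapping K<->P (YO and K2TOG unchanged).
Row 8 as worked: YO P K2TOG K YO P K2TOG
Stitch 1 in working order -> YO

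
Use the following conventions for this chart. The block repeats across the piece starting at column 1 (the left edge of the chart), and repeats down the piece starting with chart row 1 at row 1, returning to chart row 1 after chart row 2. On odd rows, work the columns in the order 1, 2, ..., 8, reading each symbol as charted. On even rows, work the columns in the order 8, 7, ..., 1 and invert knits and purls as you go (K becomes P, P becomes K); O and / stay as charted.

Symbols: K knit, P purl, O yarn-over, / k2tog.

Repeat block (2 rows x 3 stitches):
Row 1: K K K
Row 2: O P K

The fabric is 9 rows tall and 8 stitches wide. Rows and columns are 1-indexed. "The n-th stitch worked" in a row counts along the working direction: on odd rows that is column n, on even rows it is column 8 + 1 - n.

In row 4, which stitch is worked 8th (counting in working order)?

Stitch:
O

Derivation:
For row 4: chart row = ((4-1) mod 2) + 1 = 2; this is a WS (even) row.
Chart row 2 tiled across columns 1-8: O P K O P K O P
Wrong side: read the tiled row from column 8 down to 1 and exchange K with P (leave O, /).
Row 4 as worked: K O P K O P K O
Stitch 8 in working order -> O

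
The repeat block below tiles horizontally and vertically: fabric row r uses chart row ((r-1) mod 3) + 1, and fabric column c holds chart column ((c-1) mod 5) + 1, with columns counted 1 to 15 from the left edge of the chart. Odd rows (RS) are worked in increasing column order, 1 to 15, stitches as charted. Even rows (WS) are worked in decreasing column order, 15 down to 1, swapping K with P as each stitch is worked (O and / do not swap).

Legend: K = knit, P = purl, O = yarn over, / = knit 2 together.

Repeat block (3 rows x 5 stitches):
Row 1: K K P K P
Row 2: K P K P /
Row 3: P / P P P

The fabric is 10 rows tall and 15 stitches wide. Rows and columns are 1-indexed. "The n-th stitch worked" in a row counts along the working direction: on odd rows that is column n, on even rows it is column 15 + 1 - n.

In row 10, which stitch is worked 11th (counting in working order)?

== STITCH ==
K

Derivation:
Row 10: (10-1) mod 3 = 0, so use chart row 1. Even row -> WS.
Chart row 1 tiled across columns 1-15: K K P K P K K P K P K K P K P
WS row: flip the tiled sequence (start at column 15) and apply K<->P; O and / stay.
Row 10 as worked: K P K P P K P K P P K P K P P
The 11th stitch worked is K.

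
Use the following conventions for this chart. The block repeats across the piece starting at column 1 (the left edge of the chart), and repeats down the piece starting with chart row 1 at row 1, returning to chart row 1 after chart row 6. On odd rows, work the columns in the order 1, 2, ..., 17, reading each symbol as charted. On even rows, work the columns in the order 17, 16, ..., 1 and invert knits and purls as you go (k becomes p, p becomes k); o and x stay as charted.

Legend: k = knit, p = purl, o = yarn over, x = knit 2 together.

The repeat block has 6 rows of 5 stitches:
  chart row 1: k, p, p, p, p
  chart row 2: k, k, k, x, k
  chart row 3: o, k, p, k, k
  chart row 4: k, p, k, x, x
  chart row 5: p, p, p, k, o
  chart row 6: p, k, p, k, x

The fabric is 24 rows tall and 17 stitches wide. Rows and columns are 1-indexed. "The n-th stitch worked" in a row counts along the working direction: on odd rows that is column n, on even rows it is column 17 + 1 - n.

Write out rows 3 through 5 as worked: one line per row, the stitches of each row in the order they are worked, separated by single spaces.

== ROWS AS WORKED ==
o k p k k o k p k k o k p k k o k
k p x x p k p x x p k p x x p k p
p p p k o p p p k o p p p k o p p

Derivation:
Row 3: chart row 3, RS - tile across columns 1-17 and work as-is.
Row 4: chart row 4, WS - tiled (columns 1-17): k p k x x k p k x x k p k x x k p; work from column 17 back to 1 with k<->p swapped.
Row 5: chart row 5, RS - tile across columns 1-17 and work as-is.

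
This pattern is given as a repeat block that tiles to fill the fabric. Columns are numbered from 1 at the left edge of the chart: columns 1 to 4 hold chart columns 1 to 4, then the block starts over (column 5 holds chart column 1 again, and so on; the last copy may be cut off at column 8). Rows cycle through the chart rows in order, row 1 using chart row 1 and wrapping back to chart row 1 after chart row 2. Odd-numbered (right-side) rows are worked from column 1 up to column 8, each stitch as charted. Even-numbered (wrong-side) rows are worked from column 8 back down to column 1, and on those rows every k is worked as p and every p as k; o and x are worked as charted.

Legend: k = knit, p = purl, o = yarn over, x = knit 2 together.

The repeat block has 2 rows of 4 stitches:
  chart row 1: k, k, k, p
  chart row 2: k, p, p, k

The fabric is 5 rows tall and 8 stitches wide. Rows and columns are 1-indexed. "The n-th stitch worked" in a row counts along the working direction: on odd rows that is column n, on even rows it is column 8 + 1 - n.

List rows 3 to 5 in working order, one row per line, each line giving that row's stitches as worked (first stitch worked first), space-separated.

== ROWS AS WORKED ==
k k k p k k k p
p k k p p k k p
k k k p k k k p

Derivation:
Row 3: chart row 1, RS - tile across columns 1-8 and work as-is.
Row 4: chart row 2, WS - tiled (columns 1-8): k p p k k p p k; work from column 8 back to 1 with k<->p swapped.
Row 5: chart row 1, RS - tile across columns 1-8 and work as-is.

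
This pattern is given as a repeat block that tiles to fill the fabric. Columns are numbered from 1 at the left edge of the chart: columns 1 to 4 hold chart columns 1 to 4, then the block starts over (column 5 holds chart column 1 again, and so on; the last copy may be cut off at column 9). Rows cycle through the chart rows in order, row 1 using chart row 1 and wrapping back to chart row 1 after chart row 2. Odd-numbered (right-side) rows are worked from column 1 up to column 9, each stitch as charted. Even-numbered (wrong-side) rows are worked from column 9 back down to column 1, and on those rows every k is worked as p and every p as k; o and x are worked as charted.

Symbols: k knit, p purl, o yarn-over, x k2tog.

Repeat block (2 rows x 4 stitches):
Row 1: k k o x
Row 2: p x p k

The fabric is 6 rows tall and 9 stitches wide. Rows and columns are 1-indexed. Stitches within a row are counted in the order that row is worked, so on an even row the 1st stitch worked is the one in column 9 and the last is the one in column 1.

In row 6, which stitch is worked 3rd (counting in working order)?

Row 6 uses chart row ((6-1) mod 2)+1 = 2. Row 6 is even, so WS.
Chart row 2 tiled across columns 1-9: p x p k p x p k p
WS: work from column 9 back to column 1 (reverse the tiled row), swapping k<->p (o and x unchanged).
Row 6 as worked: k p k x k p k x k
Stitch 3 in working order -> k

Stitch:
k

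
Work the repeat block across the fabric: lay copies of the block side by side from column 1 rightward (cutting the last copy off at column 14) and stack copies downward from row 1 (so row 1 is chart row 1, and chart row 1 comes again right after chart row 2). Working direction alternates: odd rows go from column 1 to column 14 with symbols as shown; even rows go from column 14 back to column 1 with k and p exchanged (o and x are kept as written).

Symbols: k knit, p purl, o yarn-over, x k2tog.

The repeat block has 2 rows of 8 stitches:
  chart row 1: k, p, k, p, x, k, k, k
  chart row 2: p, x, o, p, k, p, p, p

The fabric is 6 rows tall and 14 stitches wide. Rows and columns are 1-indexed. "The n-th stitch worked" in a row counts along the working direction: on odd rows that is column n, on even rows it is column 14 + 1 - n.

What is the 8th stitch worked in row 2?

Stitch:
k

Derivation:
Row 2 uses chart row ((2-1) mod 2)+1 = 2. Row 2 is even, so WS.
Chart row 2 tiled across columns 1-14: p x o p k p p p p x o p k p
WS row: flip the tiled sequence (start at column 14) and apply k<->p; o and x stay.
Row 2 as worked: k p k o x k k k k p k o x k
The 8th stitch worked is k.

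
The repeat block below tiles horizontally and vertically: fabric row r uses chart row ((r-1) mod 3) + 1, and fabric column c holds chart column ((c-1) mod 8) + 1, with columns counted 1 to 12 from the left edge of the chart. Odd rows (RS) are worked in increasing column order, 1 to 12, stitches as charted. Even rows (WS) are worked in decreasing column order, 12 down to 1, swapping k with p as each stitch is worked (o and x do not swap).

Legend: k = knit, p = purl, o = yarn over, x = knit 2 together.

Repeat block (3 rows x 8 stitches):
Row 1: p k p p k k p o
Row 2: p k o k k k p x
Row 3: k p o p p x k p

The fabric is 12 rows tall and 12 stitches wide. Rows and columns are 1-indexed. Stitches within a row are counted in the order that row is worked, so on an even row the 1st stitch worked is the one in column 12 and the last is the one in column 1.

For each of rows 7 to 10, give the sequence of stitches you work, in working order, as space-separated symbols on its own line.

== ROWS AS WORKED ==
p k p p k k p o p k p p
p o p k x k p p p o p k
k p o p p x k p k p o p
k k p k o k p p k k p k

Derivation:
Row 7: chart row 1, RS - tile across columns 1-12 and work as-is.
Row 8: chart row 2, WS - tiled (columns 1-12): p k o k k k p x p k o k; work from column 12 back to 1 with k<->p swapped.
Row 9: chart row 3, RS - tile across columns 1-12 and work as-is.
Row 10: chart row 1, WS - tiled (columns 1-12): p k p p k k p o p k p p; work from column 12 back to 1 with k<->p swapped.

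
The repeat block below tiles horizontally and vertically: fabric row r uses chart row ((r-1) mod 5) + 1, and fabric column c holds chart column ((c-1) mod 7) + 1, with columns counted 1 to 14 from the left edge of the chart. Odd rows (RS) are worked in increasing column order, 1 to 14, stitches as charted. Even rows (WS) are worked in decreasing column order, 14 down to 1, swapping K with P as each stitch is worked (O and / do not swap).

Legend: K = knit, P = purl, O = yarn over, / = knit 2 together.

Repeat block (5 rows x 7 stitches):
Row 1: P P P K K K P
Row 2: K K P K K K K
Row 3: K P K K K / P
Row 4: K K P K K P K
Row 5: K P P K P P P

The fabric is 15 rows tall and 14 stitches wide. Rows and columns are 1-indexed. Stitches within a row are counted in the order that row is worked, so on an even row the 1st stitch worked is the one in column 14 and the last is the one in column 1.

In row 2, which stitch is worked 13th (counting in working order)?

Result:
P

Derivation:
Row 2 uses chart row ((2-1) mod 5)+1 = 2. Row 2 is even, so WS.
Chart row 2 tiled across columns 1-14: K K P K K K K K K P K K K K
WS: work from column 14 back to column 1 (reverse the tiled row), swapping K<->P (O and / unchanged).
Row 2 as worked: P P P P K P P P P P P K P P
The 13th stitch worked is P.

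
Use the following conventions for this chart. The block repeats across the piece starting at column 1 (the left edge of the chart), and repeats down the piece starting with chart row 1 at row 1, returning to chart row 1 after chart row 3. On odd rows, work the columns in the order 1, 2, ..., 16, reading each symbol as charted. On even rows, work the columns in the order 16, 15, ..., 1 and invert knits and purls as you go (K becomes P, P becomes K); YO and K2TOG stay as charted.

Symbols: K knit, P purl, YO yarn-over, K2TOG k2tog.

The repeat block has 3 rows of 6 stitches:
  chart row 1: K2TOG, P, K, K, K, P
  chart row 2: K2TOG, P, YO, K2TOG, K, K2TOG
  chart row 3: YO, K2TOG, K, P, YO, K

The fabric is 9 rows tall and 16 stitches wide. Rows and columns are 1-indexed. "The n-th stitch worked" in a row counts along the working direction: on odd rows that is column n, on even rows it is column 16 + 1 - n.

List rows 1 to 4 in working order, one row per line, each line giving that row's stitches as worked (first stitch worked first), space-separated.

Rows as worked:
K2TOG P K K K P K2TOG P K K K P K2TOG P K K
K2TOG YO K K2TOG K2TOG P K2TOG YO K K2TOG K2TOG P K2TOG YO K K2TOG
YO K2TOG K P YO K YO K2TOG K P YO K YO K2TOG K P
P P K K2TOG K P P P K K2TOG K P P P K K2TOG

Derivation:
Row 1: chart row 1, RS - tile across columns 1-16 and work as-is.
Row 2: chart row 2, WS - tiled (columns 1-16): K2TOG P YO K2TOG K K2TOG K2TOG P YO K2TOG K K2TOG K2TOG P YO K2TOG; work from column 16 back to 1 with K<->P swapped.
Row 3: chart row 3, RS - tile across columns 1-16 and work as-is.
Row 4: chart row 1, WS - tiled (columns 1-16): K2TOG P K K K P K2TOG P K K K P K2TOG P K K; work from column 16 back to 1 with K<->P swapped.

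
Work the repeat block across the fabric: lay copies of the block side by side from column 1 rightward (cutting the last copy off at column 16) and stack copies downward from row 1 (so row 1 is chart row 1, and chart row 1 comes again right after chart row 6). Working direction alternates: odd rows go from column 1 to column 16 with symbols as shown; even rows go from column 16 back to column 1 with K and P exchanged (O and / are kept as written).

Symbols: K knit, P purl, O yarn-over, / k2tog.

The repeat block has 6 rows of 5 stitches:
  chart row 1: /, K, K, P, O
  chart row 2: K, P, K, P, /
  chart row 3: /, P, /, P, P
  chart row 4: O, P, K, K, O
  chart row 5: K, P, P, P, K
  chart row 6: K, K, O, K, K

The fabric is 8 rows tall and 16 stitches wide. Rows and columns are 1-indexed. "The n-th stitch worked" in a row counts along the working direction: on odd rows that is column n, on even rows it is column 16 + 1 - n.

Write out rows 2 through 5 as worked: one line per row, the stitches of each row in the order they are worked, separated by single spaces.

Row 2: chart row 2, WS - tiled (columns 1-16): K P K P / K P K P / K P K P / K; work from column 16 back to 1 with K<->P swapped.
Row 3: chart row 3, RS - tile across columns 1-16 and work as-is.
Row 4: chart row 4, WS - tiled (columns 1-16): O P K K O O P K K O O P K K O O; work from column 16 back to 1 with K<->P swapped.
Row 5: chart row 5, RS - tile across columns 1-16 and work as-is.

Result:
P / K P K P / K P K P / K P K P
/ P / P P / P / P P / P / P P /
O O P P K O O P P K O O P P K O
K P P P K K P P P K K P P P K K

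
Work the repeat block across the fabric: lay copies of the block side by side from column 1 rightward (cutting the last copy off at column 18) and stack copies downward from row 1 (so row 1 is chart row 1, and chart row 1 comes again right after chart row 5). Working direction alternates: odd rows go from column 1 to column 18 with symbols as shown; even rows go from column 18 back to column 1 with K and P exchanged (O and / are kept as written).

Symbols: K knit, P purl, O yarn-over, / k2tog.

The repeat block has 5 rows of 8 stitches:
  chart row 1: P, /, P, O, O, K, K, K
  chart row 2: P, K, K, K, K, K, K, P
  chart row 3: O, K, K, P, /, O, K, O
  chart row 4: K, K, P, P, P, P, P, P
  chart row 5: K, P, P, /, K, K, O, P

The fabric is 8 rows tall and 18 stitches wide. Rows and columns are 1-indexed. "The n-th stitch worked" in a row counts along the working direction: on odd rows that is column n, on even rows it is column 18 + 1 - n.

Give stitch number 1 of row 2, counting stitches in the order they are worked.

Row 2 uses chart row ((2-1) mod 5)+1 = 2. Row 2 is even, so WS.
Chart row 2 tiled across columns 1-18: P K K K K K K P P K K K K K K P P K
WS: work from column 18 back to column 1 (reverse the tiled row), swapping K<->P (O and / unchanged).
Row 2 as worked: P K K P P P P P P K K P P P P P P K
Stitch 1 in working order -> P

Stitch:
P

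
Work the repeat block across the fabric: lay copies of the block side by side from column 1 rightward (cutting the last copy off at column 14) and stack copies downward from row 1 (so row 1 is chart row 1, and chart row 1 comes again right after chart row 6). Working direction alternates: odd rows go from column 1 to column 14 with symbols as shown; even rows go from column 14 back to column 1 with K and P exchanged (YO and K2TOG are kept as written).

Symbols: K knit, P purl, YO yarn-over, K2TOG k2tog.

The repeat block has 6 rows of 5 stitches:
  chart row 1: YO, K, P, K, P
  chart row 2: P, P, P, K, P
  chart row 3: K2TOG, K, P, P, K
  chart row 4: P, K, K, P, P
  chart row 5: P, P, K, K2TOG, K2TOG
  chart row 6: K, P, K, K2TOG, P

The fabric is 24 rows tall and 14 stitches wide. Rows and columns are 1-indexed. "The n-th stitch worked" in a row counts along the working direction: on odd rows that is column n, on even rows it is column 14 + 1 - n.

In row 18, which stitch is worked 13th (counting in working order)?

== STITCH ==
K

Derivation:
Row 18: (18-1) mod 6 = 5, so use chart row 6. Even row -> WS.
Chart row 6 tiled across columns 1-14: K P K K2TOG P K P K K2TOG P K P K K2TOG
WS row: flip the tiled sequence (start at column 14) and apply K<->P; YO and K2TOG stay.
Row 18 as worked: K2TOG P K P K K2TOG P K P K K2TOG P K P
Counting 13 along the worked row gives K.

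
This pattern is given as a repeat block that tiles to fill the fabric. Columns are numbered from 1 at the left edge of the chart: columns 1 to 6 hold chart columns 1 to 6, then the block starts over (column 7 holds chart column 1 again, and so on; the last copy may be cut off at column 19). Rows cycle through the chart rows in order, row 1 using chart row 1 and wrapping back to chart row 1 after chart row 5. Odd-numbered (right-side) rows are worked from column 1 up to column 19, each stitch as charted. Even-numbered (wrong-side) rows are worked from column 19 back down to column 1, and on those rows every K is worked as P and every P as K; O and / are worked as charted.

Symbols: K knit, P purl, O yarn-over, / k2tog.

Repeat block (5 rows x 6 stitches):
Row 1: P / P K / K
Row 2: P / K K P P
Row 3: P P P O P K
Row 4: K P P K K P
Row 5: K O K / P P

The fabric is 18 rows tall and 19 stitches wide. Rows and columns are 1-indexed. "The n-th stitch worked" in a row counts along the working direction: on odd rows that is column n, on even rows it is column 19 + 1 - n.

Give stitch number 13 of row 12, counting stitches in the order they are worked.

Row 12 uses chart row ((12-1) mod 5)+1 = 2. Row 12 is even, so WS.
Chart row 2 tiled across columns 1-19: P / K K P P P / K K P P P / K K P P P
WS row: flip the tiled sequence (start at column 19) and apply K<->P; O and / stay.
Row 12 as worked: K K K P P / K K K P P / K K K P P / K
Stitch 13 in working order -> K

Result:
K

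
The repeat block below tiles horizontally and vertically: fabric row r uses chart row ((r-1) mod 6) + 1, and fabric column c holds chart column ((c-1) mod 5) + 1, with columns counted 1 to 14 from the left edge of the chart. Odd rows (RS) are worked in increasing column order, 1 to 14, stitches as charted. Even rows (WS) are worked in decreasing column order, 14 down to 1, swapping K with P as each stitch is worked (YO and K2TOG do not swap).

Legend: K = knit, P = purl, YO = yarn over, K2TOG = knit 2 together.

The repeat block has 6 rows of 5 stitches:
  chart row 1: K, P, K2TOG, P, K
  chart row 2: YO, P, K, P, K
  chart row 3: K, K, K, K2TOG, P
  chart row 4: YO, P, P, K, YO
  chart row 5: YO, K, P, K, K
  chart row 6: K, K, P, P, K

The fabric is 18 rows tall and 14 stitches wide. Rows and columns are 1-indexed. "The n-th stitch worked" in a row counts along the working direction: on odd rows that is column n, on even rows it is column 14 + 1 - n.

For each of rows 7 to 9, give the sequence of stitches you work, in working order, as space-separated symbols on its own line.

Row 7: chart row 1, RS - tile across columns 1-14 and work as-is.
Row 8: chart row 2, WS - tiled (columns 1-14): YO P K P K YO P K P K YO P K P; work from column 14 back to 1 with K<->P swapped.
Row 9: chart row 3, RS - tile across columns 1-14 and work as-is.

== ROWS AS WORKED ==
K P K2TOG P K K P K2TOG P K K P K2TOG P
K P K YO P K P K YO P K P K YO
K K K K2TOG P K K K K2TOG P K K K K2TOG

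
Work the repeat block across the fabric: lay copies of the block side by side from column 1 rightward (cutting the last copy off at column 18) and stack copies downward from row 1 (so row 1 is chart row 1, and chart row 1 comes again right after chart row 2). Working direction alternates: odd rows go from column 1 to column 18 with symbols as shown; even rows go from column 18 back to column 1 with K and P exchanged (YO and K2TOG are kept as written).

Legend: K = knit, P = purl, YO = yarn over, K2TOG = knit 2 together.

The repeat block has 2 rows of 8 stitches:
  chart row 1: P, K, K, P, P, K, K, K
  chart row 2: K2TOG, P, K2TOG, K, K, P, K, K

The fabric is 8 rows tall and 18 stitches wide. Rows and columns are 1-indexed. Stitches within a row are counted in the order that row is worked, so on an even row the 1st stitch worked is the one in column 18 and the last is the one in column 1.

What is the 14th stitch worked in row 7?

Result:
K

Derivation:
Row 7: (7-1) mod 2 = 0, so use chart row 1. Odd row -> RS.
Chart row 1 tiled across columns 1-18: P K K P P K K K P K K P P K K K P K
RS row: no reversal, no swap; stitch n worked = column n.
The 14th stitch worked is K.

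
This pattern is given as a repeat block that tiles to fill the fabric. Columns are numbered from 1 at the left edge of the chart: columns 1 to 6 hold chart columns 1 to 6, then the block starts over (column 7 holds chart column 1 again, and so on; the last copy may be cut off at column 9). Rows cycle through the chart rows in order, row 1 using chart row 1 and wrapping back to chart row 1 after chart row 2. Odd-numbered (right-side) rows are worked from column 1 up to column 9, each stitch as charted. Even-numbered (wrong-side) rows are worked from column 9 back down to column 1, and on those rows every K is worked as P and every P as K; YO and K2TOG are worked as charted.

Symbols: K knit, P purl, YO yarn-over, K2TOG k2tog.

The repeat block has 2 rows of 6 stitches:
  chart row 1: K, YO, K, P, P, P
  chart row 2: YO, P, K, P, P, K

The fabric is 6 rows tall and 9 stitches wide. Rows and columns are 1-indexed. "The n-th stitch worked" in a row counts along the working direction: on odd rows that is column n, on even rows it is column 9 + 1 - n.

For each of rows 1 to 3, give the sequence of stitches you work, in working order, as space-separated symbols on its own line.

== ROWS AS WORKED ==
K YO K P P P K YO K
P K YO P K K P K YO
K YO K P P P K YO K

Derivation:
Row 1: chart row 1, RS - tile across columns 1-9 and work as-is.
Row 2: chart row 2, WS - tiled (columns 1-9): YO P K P P K YO P K; work from column 9 back to 1 with K<->P swapped.
Row 3: chart row 1, RS - tile across columns 1-9 and work as-is.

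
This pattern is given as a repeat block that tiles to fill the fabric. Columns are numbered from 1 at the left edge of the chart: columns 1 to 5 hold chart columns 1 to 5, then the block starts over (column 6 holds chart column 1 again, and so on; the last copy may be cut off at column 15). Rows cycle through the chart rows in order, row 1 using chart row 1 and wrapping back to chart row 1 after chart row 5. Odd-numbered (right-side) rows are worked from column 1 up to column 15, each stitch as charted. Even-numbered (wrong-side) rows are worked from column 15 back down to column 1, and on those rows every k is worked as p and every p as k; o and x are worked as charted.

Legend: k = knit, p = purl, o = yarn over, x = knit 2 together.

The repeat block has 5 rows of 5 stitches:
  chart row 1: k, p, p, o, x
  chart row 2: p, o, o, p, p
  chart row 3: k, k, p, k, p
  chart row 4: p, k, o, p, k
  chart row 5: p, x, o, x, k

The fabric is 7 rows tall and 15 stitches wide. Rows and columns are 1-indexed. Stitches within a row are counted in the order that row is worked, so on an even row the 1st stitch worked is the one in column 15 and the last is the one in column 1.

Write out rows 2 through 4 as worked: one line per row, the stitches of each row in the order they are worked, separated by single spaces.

== ROWS AS WORKED ==
k k o o k k k o o k k k o o k
k k p k p k k p k p k k p k p
p k o p k p k o p k p k o p k

Derivation:
Row 2: chart row 2, WS - tiled (columns 1-15): p o o p p p o o p p p o o p p; work from column 15 back to 1 with k<->p swapped.
Row 3: chart row 3, RS - tile across columns 1-15 and work as-is.
Row 4: chart row 4, WS - tiled (columns 1-15): p k o p k p k o p k p k o p k; work from column 15 back to 1 with k<->p swapped.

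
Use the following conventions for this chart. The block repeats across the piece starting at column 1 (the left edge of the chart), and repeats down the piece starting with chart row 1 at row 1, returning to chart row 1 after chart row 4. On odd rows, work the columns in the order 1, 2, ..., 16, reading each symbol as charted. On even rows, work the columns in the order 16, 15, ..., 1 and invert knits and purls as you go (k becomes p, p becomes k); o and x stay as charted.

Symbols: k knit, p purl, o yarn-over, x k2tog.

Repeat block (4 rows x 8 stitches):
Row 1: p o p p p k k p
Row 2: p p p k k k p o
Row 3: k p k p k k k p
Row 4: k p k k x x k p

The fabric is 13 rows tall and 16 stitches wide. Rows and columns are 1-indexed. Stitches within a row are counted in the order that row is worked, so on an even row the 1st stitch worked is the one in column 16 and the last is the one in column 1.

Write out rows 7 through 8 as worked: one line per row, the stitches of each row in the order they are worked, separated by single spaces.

Result:
k p k p k k k p k p k p k k k p
k p x x p p k p k p x x p p k p

Derivation:
Row 7: chart row 3, RS - tile across columns 1-16 and work as-is.
Row 8: chart row 4, WS - tiled (columns 1-16): k p k k x x k p k p k k x x k p; work from column 16 back to 1 with k<->p swapped.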